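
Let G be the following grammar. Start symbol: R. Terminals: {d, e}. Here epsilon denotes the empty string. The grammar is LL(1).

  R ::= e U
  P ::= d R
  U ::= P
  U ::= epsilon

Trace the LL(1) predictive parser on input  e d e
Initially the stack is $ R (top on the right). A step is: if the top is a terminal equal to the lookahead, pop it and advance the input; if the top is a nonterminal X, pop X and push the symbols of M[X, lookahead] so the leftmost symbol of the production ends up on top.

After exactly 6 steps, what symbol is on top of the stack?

e

step 1: stack=$ R  input=e d e $  — expand R ::= e U
step 2: stack=$ U e  input=e d e $  — match e
step 3: stack=$ U  input=d e $  — expand U ::= P
step 4: stack=$ P  input=d e $  — expand P ::= d R
step 5: stack=$ R d  input=d e $  — match d
step 6: stack=$ R  input=e $  — expand R ::= e U
Stack after step 6: $ U e (top = e).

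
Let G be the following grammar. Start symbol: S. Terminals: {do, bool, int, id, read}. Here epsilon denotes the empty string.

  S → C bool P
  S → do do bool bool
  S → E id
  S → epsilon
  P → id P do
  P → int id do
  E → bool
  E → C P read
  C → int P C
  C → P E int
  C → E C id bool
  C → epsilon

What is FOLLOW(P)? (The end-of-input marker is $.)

FIRST(P): from P→id P do we get {id}; from P→int id do we get {int}. So FIRST(P) = {id, int}.
FIRST(S): from S→C bool P we get {bool, id, int}; from S→do do bool bool we get {do}; from S→E id we get {bool, id, int}; from S→epsilon we get {epsilon}. So FIRST(S) = {epsilon, bool, do, id, int}.
FIRST(E): from E→bool we get {bool}; from E→C P read we get {bool, id, int}. So FIRST(E) = {bool, id, int}.
FIRST(C): from C→int P C we get {int}; from C→P E int we get {id, int}; from C→E C id bool we get {bool, id, int}; from C→epsilon we get {epsilon}. So FIRST(C) = {epsilon, bool, id, int}.
FOLLOW(S) includes $ since S is the start symbol.
FOLLOW(S): S appears on no right-hand side. Thus FOLLOW(S) = {$}.
FOLLOW(E): in S→E id, E is followed by id with FIRST {id}; in C→P E int, E is followed by int with FIRST {int}; in C→E C id bool, E is followed by C id bool with FIRST {bool, id, int}. Thus FOLLOW(E) = {bool, id, int}.
FOLLOW(C): in S→C bool P, C is followed by bool P with FIRST {bool}; in E→C P read, C is followed by P read with FIRST {id, int}; in C→int P C, the suffix after C is empty (adds nothing new); in C→E C id bool, C is followed by id bool with FIRST {id}. Thus FOLLOW(C) = {bool, id, int}.
FOLLOW(P): in S→C bool P, the suffix after P is empty, so FOLLOW(P) ⊇ FOLLOW(S) = {$}; in P→id P do, P is followed by do with FIRST {do}; in E→C P read, P is followed by read with FIRST {read}; in C→int P C, P is followed by C with FIRST {epsilon, bool, id, int}; in C→int P C, the suffix after P is nullable, so FOLLOW(P) ⊇ FOLLOW(C) = {bool, id, int}; in C→P E int, P is followed by E int with FIRST {bool, id, int}. Thus FOLLOW(P) = {$, bool, do, id, int, read}.

{$, bool, do, id, int, read}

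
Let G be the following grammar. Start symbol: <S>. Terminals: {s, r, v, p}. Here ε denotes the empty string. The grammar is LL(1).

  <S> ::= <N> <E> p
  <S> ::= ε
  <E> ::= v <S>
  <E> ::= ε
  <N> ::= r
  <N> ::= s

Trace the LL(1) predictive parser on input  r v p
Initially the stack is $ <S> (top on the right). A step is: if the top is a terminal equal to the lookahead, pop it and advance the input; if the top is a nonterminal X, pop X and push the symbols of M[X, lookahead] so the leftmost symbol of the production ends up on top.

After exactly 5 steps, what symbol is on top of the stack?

     Stack        Input    Action
  1  $ <S>        r v p $  expand <S> ::= <N> <E> p
  2  $ p <E> <N>  r v p $  expand <N> ::= r
  3  $ p <E> r    r v p $  match r
  4  $ p <E>      v p $    expand <E> ::= v <S>
  5  $ p <S> v    v p $    match v
Stack after step 5: $ p <S> (top = <S>).

<S>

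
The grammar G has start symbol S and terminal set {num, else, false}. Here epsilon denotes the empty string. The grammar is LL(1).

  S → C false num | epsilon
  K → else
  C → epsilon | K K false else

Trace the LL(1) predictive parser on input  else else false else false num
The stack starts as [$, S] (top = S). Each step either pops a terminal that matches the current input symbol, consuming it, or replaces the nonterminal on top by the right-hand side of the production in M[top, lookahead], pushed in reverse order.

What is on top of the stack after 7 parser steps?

else

     Stack                          Input                             Action
  1  $ S                            else else false else false num $  expand S → C false num
  2  $ num false C                  else else false else false num $  expand C → K K false else
  3  $ num false else false K K     else else false else false num $  expand K → else
  4  $ num false else false K else  else else false else false num $  match else
  5  $ num false else false K       else false else false num $       expand K → else
  6  $ num false else false else    else false else false num $       match else
  7  $ num false else false         false else false num $            match false
Stack after step 7: $ num false else (top = else).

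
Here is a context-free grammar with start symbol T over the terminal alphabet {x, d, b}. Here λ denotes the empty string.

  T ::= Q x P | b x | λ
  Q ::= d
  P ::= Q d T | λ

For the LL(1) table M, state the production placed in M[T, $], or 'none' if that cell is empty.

T ::= λ

FIRST(Q) = {d}
FIRST(T) = {λ, b, d}  (via Q x P)
FIRST(P) = {λ, d}  (via Q d T)
FOLLOW(T) includes $ since T is the start symbol.
FOLLOW(T): in P::=Q d T, the suffix after T is empty, so FOLLOW(T) ⊇ FOLLOW(P) = {$}. Thus FOLLOW(T) = {$}.
FOLLOW(P): in T::=Q x P, the suffix after P is empty, so FOLLOW(P) ⊇ FOLLOW(T) = {$}. Thus FOLLOW(P) = {$}.
For T ::= Q x P: FIRST(Q x P) = {d}, so it goes in M[T, t] for t ∈ {d}.
For T ::= b x: FIRST(b x) = {b}, so it goes in M[T, t] for t ∈ {b}.
For T ::= λ: FIRST(λ) = {λ}, so it goes in M[T, t] for t ∈ {}; since λ ∈ FIRST, also for every t ∈ FOLLOW(T) = {$}.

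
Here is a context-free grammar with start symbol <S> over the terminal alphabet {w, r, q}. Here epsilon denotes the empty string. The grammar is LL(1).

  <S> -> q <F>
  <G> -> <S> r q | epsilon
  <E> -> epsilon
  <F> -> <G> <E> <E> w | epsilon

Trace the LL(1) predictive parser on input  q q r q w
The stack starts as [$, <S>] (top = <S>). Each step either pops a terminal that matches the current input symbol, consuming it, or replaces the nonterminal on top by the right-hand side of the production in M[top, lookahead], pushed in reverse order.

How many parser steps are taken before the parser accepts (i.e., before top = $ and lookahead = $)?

step 1: stack=$ <S>  input=q q r q w $  — expand <S> -> q <F>
step 2: stack=$ <F> q  input=q q r q w $  — match q
step 3: stack=$ <F>  input=q r q w $  — expand <F> -> <G> <E> <E> w
step 4: stack=$ w <E> <E> <G>  input=q r q w $  — expand <G> -> <S> r q
step 5: stack=$ w <E> <E> q r <S>  input=q r q w $  — expand <S> -> q <F>
step 6: stack=$ w <E> <E> q r <F> q  input=q r q w $  — match q
step 7: stack=$ w <E> <E> q r <F>  input=r q w $  — expand <F> -> epsilon
step 8: stack=$ w <E> <E> q r  input=r q w $  — match r
step 9: stack=$ w <E> <E> q  input=q w $  — match q
step 10: stack=$ w <E> <E>  input=w $  — expand <E> -> epsilon
step 11: stack=$ w <E>  input=w $  — expand <E> -> epsilon
step 12: stack=$ w  input=w $  — match w
Accept reached after 12 steps.

12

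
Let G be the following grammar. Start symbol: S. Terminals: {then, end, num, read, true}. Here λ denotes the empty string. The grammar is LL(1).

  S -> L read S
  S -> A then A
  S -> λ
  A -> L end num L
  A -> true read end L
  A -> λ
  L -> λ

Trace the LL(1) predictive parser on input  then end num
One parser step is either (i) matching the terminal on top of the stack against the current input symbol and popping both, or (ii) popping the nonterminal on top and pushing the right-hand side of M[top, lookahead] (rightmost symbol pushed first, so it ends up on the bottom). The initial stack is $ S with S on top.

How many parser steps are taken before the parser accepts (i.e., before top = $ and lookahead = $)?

8

     Stack          Input           Action
  1  $ S            then end num $  expand S -> A then A
  2  $ A then A     then end num $  expand A -> λ
  3  $ A then       then end num $  match then
  4  $ A            end num $       expand A -> L end num L
  5  $ L num end L  end num $       expand L -> λ
  6  $ L num end    end num $       match end
  7  $ L num        num $           match num
  8  $ L            $               expand L -> λ
Accept reached after 8 steps.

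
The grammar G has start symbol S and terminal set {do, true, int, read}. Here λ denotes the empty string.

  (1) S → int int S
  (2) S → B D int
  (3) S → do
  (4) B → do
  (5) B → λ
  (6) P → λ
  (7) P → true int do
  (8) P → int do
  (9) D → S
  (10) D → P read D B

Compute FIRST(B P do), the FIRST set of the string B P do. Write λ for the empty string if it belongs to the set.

FIRST(B) = {λ, do}
FIRST(P) = {λ, int, true}
FIRST(S) = {do, int, read, true}  (via B D int)
FIRST(D) = {do, int, read, true}  (via S, P read D B)
FIRST(B P do): take FIRST of each symbol in turn, carrying on past any symbol whose FIRST contains λ; result {do, int, true}.

{do, int, true}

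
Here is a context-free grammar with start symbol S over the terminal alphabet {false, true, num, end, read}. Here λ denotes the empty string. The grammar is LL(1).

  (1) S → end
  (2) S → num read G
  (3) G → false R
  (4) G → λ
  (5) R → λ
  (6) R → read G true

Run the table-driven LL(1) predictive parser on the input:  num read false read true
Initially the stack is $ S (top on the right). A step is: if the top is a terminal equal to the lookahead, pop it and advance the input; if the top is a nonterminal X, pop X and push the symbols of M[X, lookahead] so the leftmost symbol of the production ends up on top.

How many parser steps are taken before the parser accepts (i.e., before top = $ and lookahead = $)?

9

     Stack          Input                       Action
  1  $ S            num read false read true $  expand S → num read G
  2  $ G read num   num read false read true $  match num
  3  $ G read       read false read true $      match read
  4  $ G            false read true $           expand G → false R
  5  $ R false      false read true $           match false
  6  $ R            read true $                 expand R → read G true
  7  $ true G read  read true $                 match read
  8  $ true G       true $                      expand G → λ
  9  $ true         true $                      match true
Accept reached after 9 steps.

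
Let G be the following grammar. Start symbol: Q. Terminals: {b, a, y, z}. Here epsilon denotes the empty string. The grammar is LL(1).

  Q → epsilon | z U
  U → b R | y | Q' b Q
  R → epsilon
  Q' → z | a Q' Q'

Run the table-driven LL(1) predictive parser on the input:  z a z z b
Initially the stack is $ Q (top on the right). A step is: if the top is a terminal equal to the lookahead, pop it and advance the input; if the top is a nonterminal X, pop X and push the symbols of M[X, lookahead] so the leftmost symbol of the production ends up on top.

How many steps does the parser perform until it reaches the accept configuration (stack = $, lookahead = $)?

11

      Stack          Input        Action
   1  $ Q            z a z z b $  expand Q → z U
   2  $ U z          z a z z b $  match z
   3  $ U            a z z b $    expand U → Q' b Q
   4  $ Q b Q'       a z z b $    expand Q' → a Q' Q'
   5  $ Q b Q' Q' a  a z z b $    match a
   6  $ Q b Q' Q'    z z b $      expand Q' → z
   7  $ Q b Q' z     z z b $      match z
   8  $ Q b Q'       z b $        expand Q' → z
   9  $ Q b z        z b $        match z
  10  $ Q b          b $          match b
  11  $ Q            $            expand Q → epsilon
Accept reached after 11 steps.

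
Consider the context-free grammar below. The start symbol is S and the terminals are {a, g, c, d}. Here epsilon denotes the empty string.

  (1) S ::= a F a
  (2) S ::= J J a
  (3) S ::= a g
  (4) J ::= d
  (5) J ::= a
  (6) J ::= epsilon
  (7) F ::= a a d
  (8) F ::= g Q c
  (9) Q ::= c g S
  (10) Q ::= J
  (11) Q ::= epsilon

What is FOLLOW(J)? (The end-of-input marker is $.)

FIRST(J) = {epsilon, a, d}
FIRST(F) = {a, g}
FIRST(S) = {a, d}  (via J J a)
FIRST(Q) = {epsilon, a, c, d}  (via J)
FOLLOW(S) includes $ since S is the start symbol.
FOLLOW(F): in S::=a F a, F is followed by a with FIRST {a}. Thus FOLLOW(F) = {a}.
FOLLOW(Q): in F::=g Q c, Q is followed by c with FIRST {c}. Thus FOLLOW(Q) = {c}.
FOLLOW(S): in Q::=c g S, the suffix after S is empty, so FOLLOW(S) ⊇ FOLLOW(Q) = {c}. Thus FOLLOW(S) = {$, c}.
FOLLOW(J): in S::=J J a (occurrence 1), J is followed by J a with FIRST {a, d}; in S::=J J a (occurrence 2), J is followed by a with FIRST {a}; in Q::=J, the suffix after J is empty, so FOLLOW(J) ⊇ FOLLOW(Q) = {c}. Thus FOLLOW(J) = {a, c, d}.

{a, c, d}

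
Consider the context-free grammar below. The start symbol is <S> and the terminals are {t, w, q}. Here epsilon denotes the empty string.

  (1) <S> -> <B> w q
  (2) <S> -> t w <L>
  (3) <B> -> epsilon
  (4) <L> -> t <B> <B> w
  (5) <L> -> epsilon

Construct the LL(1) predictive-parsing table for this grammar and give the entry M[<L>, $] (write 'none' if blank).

<L> -> epsilon

FIRST(<B>) = {epsilon}
FIRST(<L>) = {epsilon, t}
FIRST(<S>) = {t, w}  (via <B> w q)
FOLLOW(<S>) includes $ since <S> is the start symbol.
FOLLOW(<S>): <S> appears on no right-hand side. Thus FOLLOW(<S>) = {$}.
FOLLOW(<L>): in <S>->t w <L>, the suffix after <L> is empty, so FOLLOW(<L>) ⊇ FOLLOW(<S>) = {$}. Thus FOLLOW(<L>) = {$}.
For <L> -> t <B> <B> w: FIRST(t <B> <B> w) = {t}, so it goes in M[<L>, t] for t ∈ {t}.
For <L> -> epsilon: FIRST(epsilon) = {epsilon}, so it goes in M[<L>, t] for t ∈ {}; since epsilon ∈ FIRST, also for every t ∈ FOLLOW(<L>) = {$}.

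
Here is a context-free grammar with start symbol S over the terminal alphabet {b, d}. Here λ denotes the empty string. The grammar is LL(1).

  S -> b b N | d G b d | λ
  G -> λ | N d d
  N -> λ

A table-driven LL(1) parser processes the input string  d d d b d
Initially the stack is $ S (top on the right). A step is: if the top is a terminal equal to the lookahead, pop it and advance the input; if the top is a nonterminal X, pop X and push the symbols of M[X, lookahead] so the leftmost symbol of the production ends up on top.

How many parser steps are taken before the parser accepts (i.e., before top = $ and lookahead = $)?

8

     Stack        Input        Action
  1  $ S          d d d b d $  expand S -> d G b d
  2  $ d b G d    d d d b d $  match d
  3  $ d b G      d d b d $    expand G -> N d d
  4  $ d b d d N  d d b d $    expand N -> λ
  5  $ d b d d    d d b d $    match d
  6  $ d b d      d b d $      match d
  7  $ d b        b d $        match b
  8  $ d          d $          match d
Accept reached after 8 steps.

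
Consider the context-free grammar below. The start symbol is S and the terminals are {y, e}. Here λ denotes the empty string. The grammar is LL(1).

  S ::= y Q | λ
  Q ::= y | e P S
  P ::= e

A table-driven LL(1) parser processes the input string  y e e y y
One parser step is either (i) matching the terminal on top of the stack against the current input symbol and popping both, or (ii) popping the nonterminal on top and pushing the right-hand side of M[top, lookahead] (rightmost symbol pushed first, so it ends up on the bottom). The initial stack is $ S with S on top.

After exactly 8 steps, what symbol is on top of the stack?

step 1: stack=$ S  input=y e e y y $  — expand S ::= y Q
step 2: stack=$ Q y  input=y e e y y $  — match y
step 3: stack=$ Q  input=e e y y $  — expand Q ::= e P S
step 4: stack=$ S P e  input=e e y y $  — match e
step 5: stack=$ S P  input=e y y $  — expand P ::= e
step 6: stack=$ S e  input=e y y $  — match e
step 7: stack=$ S  input=y y $  — expand S ::= y Q
step 8: stack=$ Q y  input=y y $  — match y
Stack after step 8: $ Q (top = Q).

Q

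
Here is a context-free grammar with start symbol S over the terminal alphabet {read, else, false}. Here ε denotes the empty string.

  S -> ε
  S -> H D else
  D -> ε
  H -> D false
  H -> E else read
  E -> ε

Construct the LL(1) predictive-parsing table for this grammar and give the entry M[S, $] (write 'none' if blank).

S -> ε

FIRST(D) = {ε}
FIRST(E) = {ε}
FIRST(H) = {else, false}  (via D false, E else read)
FIRST(S) = {ε, else, false}  (via H D else)
FOLLOW(S) includes $ since S is the start symbol.
FOLLOW(S): S appears on no right-hand side. Thus FOLLOW(S) = {$}.
For S -> ε: FIRST(ε) = {ε}, so it goes in M[S, t] for t ∈ {}; since ε ∈ FIRST, also for every t ∈ FOLLOW(S) = {$}.
For S -> H D else: FIRST(H D else) = {else, false}, so it goes in M[S, t] for t ∈ {else, false}.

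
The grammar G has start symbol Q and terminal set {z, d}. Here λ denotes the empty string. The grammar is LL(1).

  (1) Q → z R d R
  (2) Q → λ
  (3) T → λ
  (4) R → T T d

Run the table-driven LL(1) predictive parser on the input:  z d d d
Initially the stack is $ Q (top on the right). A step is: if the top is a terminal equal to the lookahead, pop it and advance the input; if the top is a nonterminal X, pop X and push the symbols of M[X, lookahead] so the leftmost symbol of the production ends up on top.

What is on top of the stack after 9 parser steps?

T

     Stack        Input      Action
  1  $ Q          z d d d $  expand Q → z R d R
  2  $ R d R z    z d d d $  match z
  3  $ R d R      d d d $    expand R → T T d
  4  $ R d d T T  d d d $    expand T → λ
  5  $ R d d T    d d d $    expand T → λ
  6  $ R d d      d d d $    match d
  7  $ R d        d d $      match d
  8  $ R          d $        expand R → T T d
  9  $ d T T      d $        expand T → λ
Stack after step 9: $ d T (top = T).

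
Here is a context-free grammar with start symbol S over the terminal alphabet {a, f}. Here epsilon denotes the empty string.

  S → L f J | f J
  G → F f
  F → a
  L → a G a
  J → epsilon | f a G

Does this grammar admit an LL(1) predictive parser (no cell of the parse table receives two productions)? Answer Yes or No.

FIRST(S) = {a, f}
FIRST(G) = {a}
FIRST(F) = {a}
FIRST(L) = {a}
FIRST(J) = {epsilon, f}
FOLLOW(S) = {$}
FOLLOW(G) = {$, a}
FOLLOW(F) = {f}
FOLLOW(L) = {f}
FOLLOW(J) = {$}
Each cell of M receives at most one production.

Yes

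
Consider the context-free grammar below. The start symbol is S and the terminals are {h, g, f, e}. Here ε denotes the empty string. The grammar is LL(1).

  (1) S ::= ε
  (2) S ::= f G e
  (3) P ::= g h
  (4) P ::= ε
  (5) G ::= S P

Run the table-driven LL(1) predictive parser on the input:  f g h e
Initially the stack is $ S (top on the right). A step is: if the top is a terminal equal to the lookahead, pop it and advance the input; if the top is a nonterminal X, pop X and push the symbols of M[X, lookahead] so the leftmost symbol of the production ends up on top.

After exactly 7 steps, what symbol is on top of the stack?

e

step 1: stack=$ S  input=f g h e $  — expand S ::= f G e
step 2: stack=$ e G f  input=f g h e $  — match f
step 3: stack=$ e G  input=g h e $  — expand G ::= S P
step 4: stack=$ e P S  input=g h e $  — expand S ::= ε
step 5: stack=$ e P  input=g h e $  — expand P ::= g h
step 6: stack=$ e h g  input=g h e $  — match g
step 7: stack=$ e h  input=h e $  — match h
Stack after step 7: $ e (top = e).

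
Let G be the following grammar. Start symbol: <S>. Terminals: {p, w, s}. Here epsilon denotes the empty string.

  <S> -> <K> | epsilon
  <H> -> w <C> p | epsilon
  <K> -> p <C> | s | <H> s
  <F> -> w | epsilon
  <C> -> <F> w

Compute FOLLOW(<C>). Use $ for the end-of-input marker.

{$, p}

FIRST(<H>) = {epsilon, w}
FIRST(<F>) = {epsilon, w}
FIRST(<K>) = {p, s, w}  (via <H> s)
FIRST(<C>) = {w}  (via <F> w)
FIRST(<S>) = {epsilon, p, s, w}  (via <K>)
FOLLOW(<S>) includes $ since <S> is the start symbol.
FOLLOW(<S>): <S> appears on no right-hand side. Thus FOLLOW(<S>) = {$}.
FOLLOW(<H>): in <K>-><H> s, <H> is followed by s with FIRST {s}. Thus FOLLOW(<H>) = {s}.
FOLLOW(<K>): in <S>-><K>, the suffix after <K> is empty, so FOLLOW(<K>) ⊇ FOLLOW(<S>) = {$}. Thus FOLLOW(<K>) = {$}.
FOLLOW(<F>): in <C>-><F> w, <F> is followed by w with FIRST {w}. Thus FOLLOW(<F>) = {w}.
FOLLOW(<C>): in <H>->w <C> p, <C> is followed by p with FIRST {p}; in <K>->p <C>, the suffix after <C> is empty, so FOLLOW(<C>) ⊇ FOLLOW(<K>) = {$}. Thus FOLLOW(<C>) = {$, p}.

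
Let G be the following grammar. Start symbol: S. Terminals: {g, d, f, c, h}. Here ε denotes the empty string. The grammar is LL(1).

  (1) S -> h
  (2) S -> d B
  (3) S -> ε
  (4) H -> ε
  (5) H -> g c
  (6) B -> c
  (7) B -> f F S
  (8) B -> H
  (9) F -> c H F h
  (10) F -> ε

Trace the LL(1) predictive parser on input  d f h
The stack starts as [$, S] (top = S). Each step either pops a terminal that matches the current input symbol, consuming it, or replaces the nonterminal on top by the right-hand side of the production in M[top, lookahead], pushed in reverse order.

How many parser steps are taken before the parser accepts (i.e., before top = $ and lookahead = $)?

7

step 1: stack=$ S  input=d f h $  — expand S -> d B
step 2: stack=$ B d  input=d f h $  — match d
step 3: stack=$ B  input=f h $  — expand B -> f F S
step 4: stack=$ S F f  input=f h $  — match f
step 5: stack=$ S F  input=h $  — expand F -> ε
step 6: stack=$ S  input=h $  — expand S -> h
step 7: stack=$ h  input=h $  — match h
Accept reached after 7 steps.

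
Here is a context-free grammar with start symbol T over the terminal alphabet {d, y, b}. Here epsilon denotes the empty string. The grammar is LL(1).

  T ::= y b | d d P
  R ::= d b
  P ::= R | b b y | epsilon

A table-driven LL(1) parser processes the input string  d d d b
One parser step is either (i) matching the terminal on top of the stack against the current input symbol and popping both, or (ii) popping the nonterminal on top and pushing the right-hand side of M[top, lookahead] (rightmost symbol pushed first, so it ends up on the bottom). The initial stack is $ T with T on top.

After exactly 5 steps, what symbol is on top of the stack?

     Stack    Input      Action
  1  $ T      d d d b $  expand T ::= d d P
  2  $ P d d  d d d b $  match d
  3  $ P d    d d b $    match d
  4  $ P      d b $      expand P ::= R
  5  $ R      d b $      expand R ::= d b
Stack after step 5: $ b d (top = d).

d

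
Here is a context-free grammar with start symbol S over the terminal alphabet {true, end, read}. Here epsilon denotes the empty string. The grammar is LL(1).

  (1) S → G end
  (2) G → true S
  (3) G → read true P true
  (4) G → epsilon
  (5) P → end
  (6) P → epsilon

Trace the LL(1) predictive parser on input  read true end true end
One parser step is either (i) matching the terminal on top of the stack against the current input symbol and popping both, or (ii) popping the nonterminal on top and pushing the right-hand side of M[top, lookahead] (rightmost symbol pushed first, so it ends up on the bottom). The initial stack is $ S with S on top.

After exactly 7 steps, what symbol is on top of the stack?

step 1: stack=$ S  input=read true end true end $  — expand S → G end
step 2: stack=$ end G  input=read true end true end $  — expand G → read true P true
step 3: stack=$ end true P true read  input=read true end true end $  — match read
step 4: stack=$ end true P true  input=true end true end $  — match true
step 5: stack=$ end true P  input=end true end $  — expand P → end
step 6: stack=$ end true end  input=end true end $  — match end
step 7: stack=$ end true  input=true end $  — match true
Stack after step 7: $ end (top = end).

end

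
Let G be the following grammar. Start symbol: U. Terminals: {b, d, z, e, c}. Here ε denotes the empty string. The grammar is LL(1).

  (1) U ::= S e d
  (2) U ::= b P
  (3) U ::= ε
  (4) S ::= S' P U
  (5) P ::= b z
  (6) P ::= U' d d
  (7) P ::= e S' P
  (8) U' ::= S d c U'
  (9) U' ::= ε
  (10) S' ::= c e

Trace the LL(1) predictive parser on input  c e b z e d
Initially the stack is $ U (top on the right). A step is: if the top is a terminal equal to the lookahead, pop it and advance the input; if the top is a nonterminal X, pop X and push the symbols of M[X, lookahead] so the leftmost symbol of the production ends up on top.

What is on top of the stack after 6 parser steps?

     Stack          Input          Action
  1  $ U            c e b z e d $  expand U ::= S e d
  2  $ d e S        c e b z e d $  expand S ::= S' P U
  3  $ d e U P S'   c e b z e d $  expand S' ::= c e
  4  $ d e U P e c  c e b z e d $  match c
  5  $ d e U P e    e b z e d $    match e
  6  $ d e U P      b z e d $      expand P ::= b z
Stack after step 6: $ d e U z b (top = b).

b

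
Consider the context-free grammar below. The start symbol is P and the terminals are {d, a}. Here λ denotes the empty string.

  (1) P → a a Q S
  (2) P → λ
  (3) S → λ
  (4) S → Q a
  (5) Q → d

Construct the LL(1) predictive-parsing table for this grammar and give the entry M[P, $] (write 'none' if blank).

P → λ

FIRST(P): from P→a a Q S we get {a}; from P→λ we get {λ}. So FIRST(P) = {λ, a}.
FIRST(Q): from Q→d we get {d}. So FIRST(Q) = {d}.
FIRST(S): from S→λ we get {λ}; from S→Q a we get {d}. So FIRST(S) = {λ, d}.
FOLLOW(P) includes $ since P is the start symbol.
FOLLOW(P): P appears on no right-hand side. Thus FOLLOW(P) = {$}.
For P → a a Q S: FIRST(a a Q S) = {a}, so it goes in M[P, t] for t ∈ {a}.
For P → λ: FIRST(λ) = {λ}, so it goes in M[P, t] for t ∈ {}; since λ ∈ FIRST, also for every t ∈ FOLLOW(P) = {$}.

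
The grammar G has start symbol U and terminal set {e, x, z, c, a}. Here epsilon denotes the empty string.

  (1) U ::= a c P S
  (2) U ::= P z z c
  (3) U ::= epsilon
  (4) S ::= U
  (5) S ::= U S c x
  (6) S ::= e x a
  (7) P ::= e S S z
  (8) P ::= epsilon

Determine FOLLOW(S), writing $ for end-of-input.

{$, a, c, e, z}

FIRST(P): from P::=e S S z we get {e}; from P::=epsilon we get {epsilon}. So FIRST(P) = {epsilon, e}.
FIRST(U): from U::=a c P S we get {a}; from U::=P z z c we get {e, z}; from U::=epsilon we get {epsilon}. So FIRST(U) = {epsilon, a, e, z}.
FIRST(S): from S::=U we get {epsilon, a, e, z}; from S::=U S c x we get {a, c, e, z}; from S::=e x a we get {e}. So FIRST(S) = {epsilon, a, c, e, z}.
FOLLOW(U) includes $ since U is the start symbol.
FOLLOW(U): in S::=U, the suffix after U is empty, so FOLLOW(U) ⊇ FOLLOW(S) = {$, a, c, e, z}; in S::=U S c x, U is followed by S c x with FIRST {a, c, e, z}. Thus FOLLOW(U) = {$, a, c, e, z}.
FOLLOW(S): in U::=a c P S, the suffix after S is empty, so FOLLOW(S) ⊇ FOLLOW(U) = {$, a, c, e, z}; in S::=U S c x, S is followed by c x with FIRST {c}; in P::=e S S z (occurrence 1), S is followed by S z with FIRST {a, c, e, z}; in P::=e S S z (occurrence 2), S is followed by z with FIRST {z}. Thus FOLLOW(S) = {$, a, c, e, z}.
FOLLOW(P): in U::=a c P S, P is followed by S with FIRST {epsilon, a, c, e, z}; in U::=a c P S, the suffix after P is nullable, so FOLLOW(P) ⊇ FOLLOW(U) = {$, a, c, e, z}; in U::=P z z c, P is followed by z z c with FIRST {z}. Thus FOLLOW(P) = {$, a, c, e, z}.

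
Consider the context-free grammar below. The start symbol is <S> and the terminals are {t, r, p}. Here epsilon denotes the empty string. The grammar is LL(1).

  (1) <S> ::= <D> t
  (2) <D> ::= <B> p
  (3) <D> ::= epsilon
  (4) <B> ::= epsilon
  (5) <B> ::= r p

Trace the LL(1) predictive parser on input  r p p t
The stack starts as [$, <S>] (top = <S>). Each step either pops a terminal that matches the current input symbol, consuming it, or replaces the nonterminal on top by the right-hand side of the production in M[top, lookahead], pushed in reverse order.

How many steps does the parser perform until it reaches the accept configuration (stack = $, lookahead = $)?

7

step 1: stack=$ <S>  input=r p p t $  — expand <S> ::= <D> t
step 2: stack=$ t <D>  input=r p p t $  — expand <D> ::= <B> p
step 3: stack=$ t p <B>  input=r p p t $  — expand <B> ::= r p
step 4: stack=$ t p p r  input=r p p t $  — match r
step 5: stack=$ t p p  input=p p t $  — match p
step 6: stack=$ t p  input=p t $  — match p
step 7: stack=$ t  input=t $  — match t
Accept reached after 7 steps.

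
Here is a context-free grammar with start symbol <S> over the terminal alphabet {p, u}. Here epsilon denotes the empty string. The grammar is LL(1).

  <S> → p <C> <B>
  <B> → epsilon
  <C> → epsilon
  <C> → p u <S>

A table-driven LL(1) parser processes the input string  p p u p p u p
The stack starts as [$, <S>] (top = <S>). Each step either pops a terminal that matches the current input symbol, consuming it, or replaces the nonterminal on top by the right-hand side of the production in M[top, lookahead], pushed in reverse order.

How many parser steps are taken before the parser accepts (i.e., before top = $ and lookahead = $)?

step 1: stack=$ <S>  input=p p u p p u p $  — expand <S> → p <C> <B>
step 2: stack=$ <B> <C> p  input=p p u p p u p $  — match p
step 3: stack=$ <B> <C>  input=p u p p u p $  — expand <C> → p u <S>
step 4: stack=$ <B> <S> u p  input=p u p p u p $  — match p
step 5: stack=$ <B> <S> u  input=u p p u p $  — match u
step 6: stack=$ <B> <S>  input=p p u p $  — expand <S> → p <C> <B>
step 7: stack=$ <B> <B> <C> p  input=p p u p $  — match p
step 8: stack=$ <B> <B> <C>  input=p u p $  — expand <C> → p u <S>
step 9: stack=$ <B> <B> <S> u p  input=p u p $  — match p
step 10: stack=$ <B> <B> <S> u  input=u p $  — match u
step 11: stack=$ <B> <B> <S>  input=p $  — expand <S> → p <C> <B>
step 12: stack=$ <B> <B> <B> <C> p  input=p $  — match p
step 13: stack=$ <B> <B> <B> <C>  input=$  — expand <C> → epsilon
step 14: stack=$ <B> <B> <B>  input=$  — expand <B> → epsilon
step 15: stack=$ <B> <B>  input=$  — expand <B> → epsilon
step 16: stack=$ <B>  input=$  — expand <B> → epsilon
Accept reached after 16 steps.

16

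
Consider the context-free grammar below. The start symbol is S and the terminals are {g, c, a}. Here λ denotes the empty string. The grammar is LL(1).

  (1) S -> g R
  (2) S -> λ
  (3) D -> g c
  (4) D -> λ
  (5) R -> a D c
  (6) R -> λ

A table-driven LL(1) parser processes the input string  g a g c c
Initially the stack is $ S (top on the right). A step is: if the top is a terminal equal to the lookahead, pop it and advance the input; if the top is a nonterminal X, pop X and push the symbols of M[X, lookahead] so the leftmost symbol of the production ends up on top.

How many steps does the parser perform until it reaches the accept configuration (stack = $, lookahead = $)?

step 1: stack=$ S  input=g a g c c $  — expand S -> g R
step 2: stack=$ R g  input=g a g c c $  — match g
step 3: stack=$ R  input=a g c c $  — expand R -> a D c
step 4: stack=$ c D a  input=a g c c $  — match a
step 5: stack=$ c D  input=g c c $  — expand D -> g c
step 6: stack=$ c c g  input=g c c $  — match g
step 7: stack=$ c c  input=c c $  — match c
step 8: stack=$ c  input=c $  — match c
Accept reached after 8 steps.

8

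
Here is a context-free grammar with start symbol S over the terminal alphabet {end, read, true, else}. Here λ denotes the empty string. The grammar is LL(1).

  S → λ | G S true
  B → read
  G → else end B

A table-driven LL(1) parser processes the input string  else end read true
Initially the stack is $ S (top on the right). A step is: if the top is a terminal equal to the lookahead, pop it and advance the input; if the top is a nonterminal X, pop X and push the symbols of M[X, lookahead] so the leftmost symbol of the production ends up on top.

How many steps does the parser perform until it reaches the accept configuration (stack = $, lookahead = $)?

8

     Stack                Input                 Action
  1  $ S                  else end read true $  expand S → G S true
  2  $ true S G           else end read true $  expand G → else end B
  3  $ true S B end else  else end read true $  match else
  4  $ true S B end       end read true $       match end
  5  $ true S B           read true $           expand B → read
  6  $ true S read        read true $           match read
  7  $ true S             true $                expand S → λ
  8  $ true               true $                match true
Accept reached after 8 steps.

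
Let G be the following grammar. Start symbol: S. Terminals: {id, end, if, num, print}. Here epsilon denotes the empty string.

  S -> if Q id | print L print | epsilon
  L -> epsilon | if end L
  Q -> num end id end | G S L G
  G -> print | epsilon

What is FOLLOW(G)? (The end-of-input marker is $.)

{id, if, print}

FIRST(S) = {epsilon, if, print}
FIRST(L) = {epsilon, if}
FIRST(G) = {epsilon, print}
FIRST(Q) = {epsilon, if, num, print}  (via G S L G)
FOLLOW(S) includes $ since S is the start symbol.
FOLLOW(Q): in S->if Q id, Q is followed by id with FIRST {id}. Thus FOLLOW(Q) = {id}.
FOLLOW(S): in Q->G S L G, S is followed by L G with FIRST {epsilon, if, print}; in Q->G S L G, the suffix after S is nullable, so FOLLOW(S) ⊇ FOLLOW(Q) = {id}. Thus FOLLOW(S) = {$, id, if, print}.
FOLLOW(L): in S->print L print, L is followed by print with FIRST {print}; in L->if end L, the suffix after L is empty (adds nothing new); in Q->G S L G, L is followed by G with FIRST {epsilon, print}; in Q->G S L G, the suffix after L is nullable, so FOLLOW(L) ⊇ FOLLOW(Q) = {id}. Thus FOLLOW(L) = {id, print}.
FOLLOW(G): in Q->G S L G (occurrence 1), G is followed by S L G with FIRST {epsilon, if, print}; in Q->G S L G (occurrence 1), the suffix after G is nullable, so FOLLOW(G) ⊇ FOLLOW(Q) = {id}; in Q->G S L G (occurrence 2), the suffix after G is empty, so FOLLOW(G) ⊇ FOLLOW(Q) = {id}. Thus FOLLOW(G) = {id, if, print}.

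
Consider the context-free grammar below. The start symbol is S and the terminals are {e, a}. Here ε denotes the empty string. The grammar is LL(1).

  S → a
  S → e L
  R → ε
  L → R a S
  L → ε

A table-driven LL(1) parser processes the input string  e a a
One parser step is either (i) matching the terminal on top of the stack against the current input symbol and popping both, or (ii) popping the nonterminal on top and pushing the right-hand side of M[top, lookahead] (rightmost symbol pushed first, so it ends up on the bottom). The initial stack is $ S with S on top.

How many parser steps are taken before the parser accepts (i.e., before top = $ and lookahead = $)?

7

     Stack    Input    Action
  1  $ S      e a a $  expand S → e L
  2  $ L e    e a a $  match e
  3  $ L      a a $    expand L → R a S
  4  $ S a R  a a $    expand R → ε
  5  $ S a    a a $    match a
  6  $ S      a $      expand S → a
  7  $ a      a $      match a
Accept reached after 7 steps.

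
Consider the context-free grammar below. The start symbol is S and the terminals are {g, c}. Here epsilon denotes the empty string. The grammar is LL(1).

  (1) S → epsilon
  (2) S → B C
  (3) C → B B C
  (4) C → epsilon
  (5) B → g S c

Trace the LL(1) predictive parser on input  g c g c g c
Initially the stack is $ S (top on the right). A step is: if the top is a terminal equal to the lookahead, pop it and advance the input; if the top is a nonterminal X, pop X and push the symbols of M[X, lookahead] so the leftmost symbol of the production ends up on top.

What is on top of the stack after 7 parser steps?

g

     Stack      Input          Action
  1  $ S        g c g c g c $  expand S → B C
  2  $ C B      g c g c g c $  expand B → g S c
  3  $ C c S g  g c g c g c $  match g
  4  $ C c S    c g c g c $    expand S → epsilon
  5  $ C c      c g c g c $    match c
  6  $ C        g c g c $      expand C → B B C
  7  $ C B B    g c g c $      expand B → g S c
Stack after step 7: $ C B c S g (top = g).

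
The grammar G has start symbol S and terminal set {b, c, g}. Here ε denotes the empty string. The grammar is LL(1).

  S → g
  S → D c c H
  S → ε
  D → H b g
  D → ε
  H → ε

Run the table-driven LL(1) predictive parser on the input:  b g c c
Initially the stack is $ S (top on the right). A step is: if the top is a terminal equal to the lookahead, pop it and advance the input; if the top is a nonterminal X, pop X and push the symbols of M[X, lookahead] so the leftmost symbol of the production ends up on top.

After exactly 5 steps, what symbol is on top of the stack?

step 1: stack=$ S  input=b g c c $  — expand S → D c c H
step 2: stack=$ H c c D  input=b g c c $  — expand D → H b g
step 3: stack=$ H c c g b H  input=b g c c $  — expand H → ε
step 4: stack=$ H c c g b  input=b g c c $  — match b
step 5: stack=$ H c c g  input=g c c $  — match g
Stack after step 5: $ H c c (top = c).

c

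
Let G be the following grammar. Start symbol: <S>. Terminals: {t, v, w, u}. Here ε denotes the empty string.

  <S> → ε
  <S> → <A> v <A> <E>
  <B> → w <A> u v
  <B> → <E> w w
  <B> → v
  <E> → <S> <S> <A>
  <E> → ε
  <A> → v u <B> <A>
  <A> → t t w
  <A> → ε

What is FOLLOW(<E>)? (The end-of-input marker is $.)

{$, t, v, w}

FIRST(<A>): from <A>→v u <B> <A> we get {v}; from <A>→t t w we get {t}; from <A>→ε we get {ε}. So FIRST(<A>) = {ε, t, v}.
FIRST(<S>): from <S>→ε we get {ε}; from <S>→<A> v <A> <E> we get {t, v}. So FIRST(<S>) = {ε, t, v}.
FIRST(<E>): from <E>→<S> <S> <A> we get {ε, t, v}; from <E>→ε we get {ε}. So FIRST(<E>) = {ε, t, v}.
FIRST(<B>): from <B>→w <A> u v we get {w}; from <B>→<E> w w we get {t, v, w}; from <B>→v we get {v}. So FIRST(<B>) = {t, v, w}.
FOLLOW(<S>) includes $ since <S> is the start symbol.
FOLLOW(<S>): in <E>→<S> <S> <A> (occurrence 1), <S> is followed by <S> <A> with FIRST {ε, t, v}; in <E>→<S> <S> <A> (occurrence 1), the suffix after <S> is nullable, so FOLLOW(<S>) ⊇ FOLLOW(<E>) = {$, t, v, w}; in <E>→<S> <S> <A> (occurrence 2), <S> is followed by <A> with FIRST {ε, t, v}; in <E>→<S> <S> <A> (occurrence 2), the suffix after <S> is nullable, so FOLLOW(<S>) ⊇ FOLLOW(<E>) = {$, t, v, w}. Thus FOLLOW(<S>) = {$, t, v, w}.
FOLLOW(<E>): in <S>→<A> v <A> <E>, the suffix after <E> is empty, so FOLLOW(<E>) ⊇ FOLLOW(<S>) = {$, t, v, w}; in <B>→<E> w w, <E> is followed by w w with FIRST {w}. Thus FOLLOW(<E>) = {$, t, v, w}.
FOLLOW(<A>): in <S>→<A> v <A> <E> (occurrence 1), <A> is followed by v <A> <E> with FIRST {v}; in <S>→<A> v <A> <E> (occurrence 2), <A> is followed by <E> with FIRST {ε, t, v}; in <S>→<A> v <A> <E> (occurrence 2), the suffix after <A> is nullable, so FOLLOW(<A>) ⊇ FOLLOW(<S>) = {$, t, v, w}; in <B>→w <A> u v, <A> is followed by u v with FIRST {u}; in <E>→<S> <S> <A>, the suffix after <A> is empty, so FOLLOW(<A>) ⊇ FOLLOW(<E>) = {$, t, v, w}; in <A>→v u <B> <A>, the suffix after <A> is empty (adds nothing new). Thus FOLLOW(<A>) = {$, t, u, v, w}.
FOLLOW(<B>): in <A>→v u <B> <A>, <B> is followed by <A> with FIRST {ε, t, v}; in <A>→v u <B> <A>, the suffix after <B> is nullable, so FOLLOW(<B>) ⊇ FOLLOW(<A>) = {$, t, u, v, w}. Thus FOLLOW(<B>) = {$, t, u, v, w}.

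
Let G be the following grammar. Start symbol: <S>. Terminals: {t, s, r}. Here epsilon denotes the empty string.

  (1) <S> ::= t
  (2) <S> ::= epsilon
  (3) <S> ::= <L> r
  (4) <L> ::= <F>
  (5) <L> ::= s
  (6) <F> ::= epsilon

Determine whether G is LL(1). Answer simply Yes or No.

Yes

FIRST(<S>) = {epsilon, r, s, t}
FIRST(<L>) = {epsilon, s}
FIRST(<F>) = {epsilon}
FOLLOW(<S>) = {$}
FOLLOW(<L>) = {r}
FOLLOW(<F>) = {r}
Each cell of M receives at most one production.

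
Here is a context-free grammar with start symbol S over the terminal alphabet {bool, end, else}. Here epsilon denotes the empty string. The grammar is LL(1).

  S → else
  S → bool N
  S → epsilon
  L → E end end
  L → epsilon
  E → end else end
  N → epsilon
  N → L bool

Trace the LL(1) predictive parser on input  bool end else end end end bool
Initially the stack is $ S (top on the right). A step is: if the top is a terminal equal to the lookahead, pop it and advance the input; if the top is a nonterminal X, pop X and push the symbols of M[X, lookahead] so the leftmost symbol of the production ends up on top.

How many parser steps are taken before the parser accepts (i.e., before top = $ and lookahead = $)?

11

step 1: stack=$ S  input=bool end else end end end bool $  — expand S → bool N
step 2: stack=$ N bool  input=bool end else end end end bool $  — match bool
step 3: stack=$ N  input=end else end end end bool $  — expand N → L bool
step 4: stack=$ bool L  input=end else end end end bool $  — expand L → E end end
step 5: stack=$ bool end end E  input=end else end end end bool $  — expand E → end else end
step 6: stack=$ bool end end end else end  input=end else end end end bool $  — match end
step 7: stack=$ bool end end end else  input=else end end end bool $  — match else
step 8: stack=$ bool end end end  input=end end end bool $  — match end
step 9: stack=$ bool end end  input=end end bool $  — match end
step 10: stack=$ bool end  input=end bool $  — match end
step 11: stack=$ bool  input=bool $  — match bool
Accept reached after 11 steps.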